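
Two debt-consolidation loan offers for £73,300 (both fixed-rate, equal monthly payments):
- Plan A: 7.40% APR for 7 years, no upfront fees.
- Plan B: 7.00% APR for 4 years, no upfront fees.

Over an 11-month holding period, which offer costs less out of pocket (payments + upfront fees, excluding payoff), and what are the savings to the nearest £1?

Plan A by £6,980

Plan A: monthly rate = 7.4%/12 = 0.0061667; payment = 73,300 × 0.0061667 / (1 − (1+0.0061667)^−84) = £1,120.68.
Plan B: monthly rate = 7%/12 = 0.0058333; payment = 73,300 × 0.0058333 / (1 − (1+0.0058333)^−48) = £1,755.26.
Over 11 months: Plan A costs 11 × £1,120.68 = £12,327.48; Plan B costs 11 × £1,755.26 = £19,307.86.
Plan A is cheaper by £19,307.86 − £12,327.48 = £6,980.38.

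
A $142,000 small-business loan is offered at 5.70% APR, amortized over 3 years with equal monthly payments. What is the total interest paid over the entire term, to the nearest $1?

$12,823

Monthly rate = 5.7%/12 = 0.0047500; payment = 142,000 × 0.0047500 / (1 − (1+0.0047500)^−36) = $4,300.64.
Total paid = 36 × $4,300.64 = $154,823.04; interest = $154,823.04 − $142,000 = $12,823.04.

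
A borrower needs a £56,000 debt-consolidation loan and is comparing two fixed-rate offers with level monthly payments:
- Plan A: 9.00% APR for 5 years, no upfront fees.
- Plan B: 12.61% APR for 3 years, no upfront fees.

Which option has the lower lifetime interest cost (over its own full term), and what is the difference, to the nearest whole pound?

Plan A: at 9.00% the monthly rate is 0.0075000, so the payment is 56,000 × 0.0075000 / (1 − 1.0075000^−60) = £1,162.47.
Total interest on Plan A = 60 × £1,162.47 − £56,000 = £13,748.20.
Plan B: monthly rate = 12.61%/12 = 0.0105083; payment = 56,000 × 0.0105083 / (1 − (1+0.0105083)^−36) = £1,876.36.
Total interest on Plan B = 36 × £1,876.36 − £56,000 = £11,548.96.
Plan B is lower by £2,199.24.

Plan B by £2,199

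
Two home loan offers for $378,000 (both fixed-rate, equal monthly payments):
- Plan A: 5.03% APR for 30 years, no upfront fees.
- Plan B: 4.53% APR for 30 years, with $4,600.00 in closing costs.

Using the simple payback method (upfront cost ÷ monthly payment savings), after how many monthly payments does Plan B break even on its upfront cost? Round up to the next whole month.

41 months

Plan A: monthly rate = 5.03%/12 = 0.0041917; payment = 378,000 × 0.0041917 / (1 − (1+0.0041917)^−360) = $2,036.12.
Plan B: at 4.53% the monthly rate is 0.0037750, so the payment is 378,000 × 0.0037750 / (1 − 1.0037750^−360) = $1,922.01.
Monthly savings = $2,036.12 − $1,922.01 = $114.11.
Break-even = $4,600.00 / $114.11 = 40.31 → 41 months.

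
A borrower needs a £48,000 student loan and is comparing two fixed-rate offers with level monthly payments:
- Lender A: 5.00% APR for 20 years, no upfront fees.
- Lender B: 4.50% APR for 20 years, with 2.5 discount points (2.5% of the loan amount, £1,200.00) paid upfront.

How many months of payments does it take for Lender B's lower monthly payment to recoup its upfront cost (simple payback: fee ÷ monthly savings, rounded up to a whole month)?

92 months

Lender A: monthly rate = 5%/12 = 0.0041667; payment = 48,000 × 0.0041667 / (1 − (1+0.0041667)^−240) = £316.78.
Lender B: monthly rate = 4.5%/12 = 0.0037500; payment = 48,000 × 0.0037500 / (1 − (1+0.0037500)^−240) = £303.67.
Monthly savings = £316.78 − £303.67 = £13.11.
Break-even = £1,200.00 / £13.11 = 91.53 → 92 months.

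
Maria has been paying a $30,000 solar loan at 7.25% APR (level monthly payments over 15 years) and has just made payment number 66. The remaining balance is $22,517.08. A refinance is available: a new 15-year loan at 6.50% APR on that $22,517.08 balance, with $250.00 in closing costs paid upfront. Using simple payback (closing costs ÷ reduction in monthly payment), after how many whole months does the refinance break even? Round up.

4 months

Current payment = 30,000 × 7.25%/12 / (1 − (1+0.0060417)^−180) = $273.86.
Refinanced payment = 22,517.08 × 0.0054167 / (1 − (1+0.0054167)^−180) = $196.15.
Monthly savings = $273.86 − $196.15 = $77.71.
Break-even = $250.00 / $77.71 = 3.22 → 4 months.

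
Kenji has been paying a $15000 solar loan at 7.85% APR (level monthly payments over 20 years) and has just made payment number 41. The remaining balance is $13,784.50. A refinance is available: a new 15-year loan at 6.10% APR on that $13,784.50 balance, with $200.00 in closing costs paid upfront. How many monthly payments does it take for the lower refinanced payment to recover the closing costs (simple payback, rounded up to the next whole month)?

Current payment = 15,000 × 7.85%/12 / (1 − (1+0.0065417)^−240) = $124.07.
Refinanced payment = 13,784.50 × 0.0050833 / (1 − (1+0.0050833)^−180) = $117.07.
Monthly savings = $124.07 − $117.07 = $7.00.
Break-even = $200.00 / $7.00 = 28.57 → 29 months.

29 months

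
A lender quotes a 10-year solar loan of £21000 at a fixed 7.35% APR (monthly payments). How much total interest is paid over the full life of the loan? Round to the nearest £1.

Monthly rate = 7.35%/12 = 0.0061250; payment = 21,000 × 0.0061250 / (1 − (1+0.0061250)^−120) = £247.63.
Total paid = 120 × £247.63 = £29,715.60; interest = £29,715.60 − £21,000 = £8,715.60.

£8,716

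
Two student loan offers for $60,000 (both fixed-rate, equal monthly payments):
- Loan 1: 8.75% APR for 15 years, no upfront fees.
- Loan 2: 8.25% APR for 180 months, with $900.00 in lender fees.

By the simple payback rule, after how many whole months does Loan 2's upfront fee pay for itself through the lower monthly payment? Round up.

Loan 1: monthly rate = 8.75%/12 = 0.0072917; payment = 60,000 × 0.0072917 / (1 − (1+0.0072917)^−180) = $599.67.
Loan 2: at 8.25% the monthly rate is 0.0068750, so the payment is 60,000 × 0.0068750 / (1 − 1.0068750^−180) = $582.08.
Monthly savings = $599.67 − $582.08 = $17.59.
Break-even = $900.00 / $17.59 = 51.17 → 52 months.

52 months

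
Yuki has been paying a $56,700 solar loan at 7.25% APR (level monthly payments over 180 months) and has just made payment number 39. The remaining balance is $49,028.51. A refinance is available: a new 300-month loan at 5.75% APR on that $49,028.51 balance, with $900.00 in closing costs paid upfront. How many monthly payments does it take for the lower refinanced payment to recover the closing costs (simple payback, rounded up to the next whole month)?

Current payment = 56,700 × 7.25%/12 / (1 − (1+0.0060417)^−180) = $517.59.
Refinanced payment = 49,028.51 × 0.0047917 / (1 − (1+0.0047917)^−300) = $308.44.
Monthly savings = $517.59 − $308.44 = $209.15.
Break-even = $900.00 / $209.15 = 4.30 → 5 months.

5 months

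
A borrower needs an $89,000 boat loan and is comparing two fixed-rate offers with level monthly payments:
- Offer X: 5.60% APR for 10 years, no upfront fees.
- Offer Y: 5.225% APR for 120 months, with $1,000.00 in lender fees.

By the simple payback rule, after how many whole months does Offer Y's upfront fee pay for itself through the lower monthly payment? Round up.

61 months

Offer X: monthly rate = 5.6%/12 = 0.0046667; payment = 89,000 × 0.0046667 / (1 − (1+0.0046667)^−120) = $970.30.
Offer Y: at 5.225% the monthly rate is 0.0043542, so the payment is 89,000 × 0.0043542 / (1 − 1.0043542^−120) = $953.80.
Monthly savings = $970.30 − $953.80 = $16.50.
Break-even = $1,000.00 / $16.50 = 60.61 → 61 months.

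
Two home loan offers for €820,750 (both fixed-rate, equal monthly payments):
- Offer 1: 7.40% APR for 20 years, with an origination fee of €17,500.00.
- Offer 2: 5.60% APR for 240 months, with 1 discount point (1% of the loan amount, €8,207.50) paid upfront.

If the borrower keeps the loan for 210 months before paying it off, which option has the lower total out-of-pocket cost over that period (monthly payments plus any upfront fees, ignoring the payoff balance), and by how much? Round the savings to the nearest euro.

Offer 2 by €191,892

Offer 1: monthly rate = 7.4%/12 = 0.0061667; payment = 820,750 × 0.0061667 / (1 − (1+0.0061667)^−240) = €6,561.81.
Offer 2: at 5.60% the monthly rate is 0.0046667, so the payment is 820,750 × 0.0046667 / (1 − 1.0046667^−240) = €5,692.29.
Over 210 months: Offer 1 costs 210 × €6,561.81 + €17,500.00 = €1,395,480.10; Offer 2 costs 210 × €5,692.29 + €8,207.50 = €1,203,588.40.
Offer 2 is cheaper by €1,395,480.10 − €1,203,588.40 = €191,891.70.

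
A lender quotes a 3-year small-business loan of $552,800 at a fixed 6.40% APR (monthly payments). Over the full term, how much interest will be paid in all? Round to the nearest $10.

$56,230

At 6.40% the monthly rate is 0.0053333, so the payment is 552,800 × 0.0053333 / (1 − 1.0053333^−36) = $16,917.62.
Total paid = 36 × $16,917.62 = $609,034.32; interest = $609,034.32 − $552,800 = $56,234.32.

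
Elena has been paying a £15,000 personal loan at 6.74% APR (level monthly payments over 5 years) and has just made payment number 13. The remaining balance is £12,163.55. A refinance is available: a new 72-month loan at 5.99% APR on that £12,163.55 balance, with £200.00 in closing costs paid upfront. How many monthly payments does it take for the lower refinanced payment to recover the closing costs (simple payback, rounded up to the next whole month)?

3 months

Current payment = 15,000 × 6.74%/12 / (1 − (1+0.0056167)^−60) = £295.18.
Refinanced payment = 12,163.55 × 0.0049917 / (1 − (1+0.0049917)^−72) = £201.53.
Monthly savings = £295.18 − £201.53 = £93.65.
Break-even = £200.00 / £93.65 = 2.14 → 3 months.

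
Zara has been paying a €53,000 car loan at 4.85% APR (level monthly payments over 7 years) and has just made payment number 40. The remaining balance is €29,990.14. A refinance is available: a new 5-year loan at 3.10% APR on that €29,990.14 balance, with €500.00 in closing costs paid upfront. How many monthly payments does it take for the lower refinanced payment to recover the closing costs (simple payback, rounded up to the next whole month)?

Current payment = 53,000 × 4.85%/12 / (1 − (1+0.0040417)^−84) = €745.37.
Refinanced payment = 29,990.14 × 0.0025833 / (1 − (1+0.0025833)^−60) = €540.22.
Monthly savings = €745.37 − €540.22 = €205.15.
Break-even = €500.00 / €205.15 = 2.44 → 3 months.

3 months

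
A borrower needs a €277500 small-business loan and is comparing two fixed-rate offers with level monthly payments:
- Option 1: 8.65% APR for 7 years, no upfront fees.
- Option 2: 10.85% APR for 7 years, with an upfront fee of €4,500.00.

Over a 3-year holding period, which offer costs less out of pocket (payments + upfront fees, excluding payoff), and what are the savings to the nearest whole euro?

Option 1 by €15,805

Option 1: at 8.65% the monthly rate is 0.0072083, so the payment is 277,500 × 0.0072083 / (1 − 1.0072083^−84) = €4,415.59.
Option 2: monthly rate = 10.85%/12 = 0.0090417; payment = 277,500 × 0.0090417 / (1 − (1+0.0090417)^−84) = €4,729.62.
Over 36 months: Option 1 costs 36 × €4,415.59 = €158,961.24; Option 2 costs 36 × €4,729.62 + €4,500.00 = €174,766.32.
Option 1 is cheaper by €174,766.32 − €158,961.24 = €15,805.08.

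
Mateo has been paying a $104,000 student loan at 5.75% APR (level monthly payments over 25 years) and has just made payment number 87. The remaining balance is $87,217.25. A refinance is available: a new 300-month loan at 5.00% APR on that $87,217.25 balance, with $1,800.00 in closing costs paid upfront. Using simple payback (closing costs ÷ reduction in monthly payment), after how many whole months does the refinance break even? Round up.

13 months

Current payment = 104,000 × 5.75%/12 / (1 − (1+0.0047917)^−300) = $654.27.
Refinanced payment = 87,217.25 × 0.0041667 / (1 − (1+0.0041667)^−300) = $509.86.
Monthly savings = $654.27 − $509.86 = $144.41.
Break-even = $1,800.00 / $144.41 = 12.46 → 13 months.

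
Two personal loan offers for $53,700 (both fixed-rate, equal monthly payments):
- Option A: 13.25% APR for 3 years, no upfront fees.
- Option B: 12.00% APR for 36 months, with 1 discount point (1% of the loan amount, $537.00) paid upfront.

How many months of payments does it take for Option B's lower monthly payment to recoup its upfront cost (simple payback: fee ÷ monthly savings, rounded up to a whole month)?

17 months

Option A: monthly rate = 13.25%/12 = 0.0110417; payment = 53,700 × 0.0110417 / (1 − (1+0.0110417)^−36) = $1,815.84.
Option B: monthly rate = 12%/12 = 0.0100000; payment = 53,700 × 0.0100000 / (1 − (1+0.0100000)^−36) = $1,783.61.
Monthly savings = $1,815.84 − $1,783.61 = $32.23.
Break-even = $537.00 / $32.23 = 16.66 → 17 months.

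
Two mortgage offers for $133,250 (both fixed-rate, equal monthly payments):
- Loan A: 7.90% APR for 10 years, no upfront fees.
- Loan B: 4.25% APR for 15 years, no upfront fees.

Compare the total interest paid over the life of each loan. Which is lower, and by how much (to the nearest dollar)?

Loan A: at 7.90% the monthly rate is 0.0065833, so the payment is 133,250 × 0.0065833 / (1 − 1.0065833^−120) = $1,609.66.
Total interest on Loan A = 120 × $1,609.66 − $133,250 = $59,909.20.
Loan B: monthly rate = 4.25%/12 = 0.0035417; payment = 133,250 × 0.0035417 / (1 − (1+0.0035417)^−180) = $1,002.41.
Total interest on Loan B = 180 × $1,002.41 − $133,250 = $47,183.80.
Loan B is lower by $12,725.40.

Loan B by $12,725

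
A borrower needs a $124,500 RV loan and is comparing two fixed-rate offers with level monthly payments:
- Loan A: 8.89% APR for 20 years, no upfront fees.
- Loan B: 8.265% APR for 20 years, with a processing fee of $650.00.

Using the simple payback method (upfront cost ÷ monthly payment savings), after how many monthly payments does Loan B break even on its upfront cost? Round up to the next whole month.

14 months

Loan A: at 8.89% the monthly rate is 0.0074083, so the payment is 124,500 × 0.0074083 / (1 − 1.0074083^−240) = $1,111.37.
Loan B: monthly rate = 8.265%/12 = 0.0068875; payment = 124,500 × 0.0068875 / (1 − (1+0.0068875)^−240) = $1,061.99.
Monthly savings = $1,111.37 − $1,061.99 = $49.38.
Break-even = $650.00 / $49.38 = 13.16 → 14 months.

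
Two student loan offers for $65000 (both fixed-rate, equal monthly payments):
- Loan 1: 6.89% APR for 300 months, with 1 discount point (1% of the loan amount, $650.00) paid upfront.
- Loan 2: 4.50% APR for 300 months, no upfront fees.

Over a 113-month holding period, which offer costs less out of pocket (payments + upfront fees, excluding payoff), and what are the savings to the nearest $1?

Loan 2 by $11,223

Loan 1: at 6.89% the monthly rate is 0.0057417, so the payment is 65,000 × 0.0057417 / (1 − 1.0057417^−300) = $454.86.
Loan 2: at 4.50% the monthly rate is 0.0037500, so the payment is 65,000 × 0.0037500 / (1 − 1.0037500^−300) = $361.29.
Over 113 months: Loan 1 costs 113 × $454.86 + $650.00 = $52,049.18; Loan 2 costs 113 × $361.29 = $40,825.77.
Loan 2 is cheaper by $52,049.18 − $40,825.77 = $11,223.41.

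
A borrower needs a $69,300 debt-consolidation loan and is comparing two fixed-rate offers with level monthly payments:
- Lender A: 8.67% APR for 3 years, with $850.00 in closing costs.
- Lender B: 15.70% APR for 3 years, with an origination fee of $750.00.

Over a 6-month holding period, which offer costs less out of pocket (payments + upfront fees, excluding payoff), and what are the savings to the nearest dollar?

Lender A by $1,298

Lender A: monthly rate = 8.67%/12 = 0.0072250; payment = 69,300 × 0.0072250 / (1 − (1+0.0072250)^−36) = $2,193.09.
Lender B: at 15.70% the monthly rate is 0.0130833, so the payment is 69,300 × 0.0130833 / (1 − 1.0130833^−36) = $2,426.13.
Over 6 months: Lender A costs 6 × $2,193.09 + $850.00 = $14,008.54; Lender B costs 6 × $2,426.13 + $750.00 = $15,306.78.
Lender A is cheaper by $15,306.78 − $14,008.54 = $1,298.24.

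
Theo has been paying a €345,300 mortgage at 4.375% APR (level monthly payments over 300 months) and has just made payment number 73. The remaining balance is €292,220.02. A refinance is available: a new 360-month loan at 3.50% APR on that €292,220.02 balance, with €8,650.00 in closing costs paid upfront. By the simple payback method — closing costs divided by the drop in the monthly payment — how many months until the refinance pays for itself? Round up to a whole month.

15 months

Current payment = 345,300 × 4.375%/12 / (1 − (1+0.0036458)^−300) = €1,894.87.
Refinanced payment = 292,220.02 × 0.0029167 / (1 − (1+0.0029167)^−360) = €1,312.20.
Monthly savings = €1,894.87 − €1,312.20 = €582.67.
Break-even = €8,650.00 / €582.67 = 14.85 → 15 months.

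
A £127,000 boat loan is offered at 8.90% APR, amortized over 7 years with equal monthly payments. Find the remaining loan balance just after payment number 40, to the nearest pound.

£76,229

With monthly rate i = 8.9%/12 = 0.0074167, the balance after k of n payments is P · [(1+i)^n − (1+i)^k] / [(1+i)^n − 1].
(1+0.0074167)^84 = 1.86023173 and (1+0.0074167)^40 = 1.34389476, so the balance is 127,000 × (1.86023173 − 1.34389476) / (1.86023173 − 1) = £76,229.22.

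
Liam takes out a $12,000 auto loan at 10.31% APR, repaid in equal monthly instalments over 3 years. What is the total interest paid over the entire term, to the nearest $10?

Monthly rate = 10.31%/12 = 0.0085917; payment = 12,000 × 0.0085917 / (1 − (1+0.0085917)^−36) = $388.96.
Total paid = 36 × $388.96 = $14,002.56; interest = $14,002.56 − $12,000 = $2,002.56.

$2,000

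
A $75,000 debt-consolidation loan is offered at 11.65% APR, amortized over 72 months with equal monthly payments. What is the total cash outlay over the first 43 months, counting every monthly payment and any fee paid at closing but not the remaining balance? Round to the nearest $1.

$62,464

Monthly rate = 11.65%/12 = 0.0097083; payment = 75,000 × 0.0097083 / (1 − (1+0.0097083)^−72) = $1,452.65.
Total outlay = 43 × $1,452.65 = $62,463.95.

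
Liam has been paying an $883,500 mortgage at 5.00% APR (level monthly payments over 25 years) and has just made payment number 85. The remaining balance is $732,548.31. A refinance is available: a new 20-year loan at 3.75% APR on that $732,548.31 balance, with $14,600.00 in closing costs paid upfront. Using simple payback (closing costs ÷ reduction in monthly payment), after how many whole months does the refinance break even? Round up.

Current payment = 883,500 × 5%/12 / (1 − (1+0.0041667)^−300) = $5,164.85.
Refinanced payment = 732,548.31 × 0.0031250 / (1 − (1+0.0031250)^−240) = $4,343.19.
Monthly savings = $5,164.85 − $4,343.19 = $821.66.
Break-even = $14,600.00 / $821.66 = 17.77 → 18 months.

18 months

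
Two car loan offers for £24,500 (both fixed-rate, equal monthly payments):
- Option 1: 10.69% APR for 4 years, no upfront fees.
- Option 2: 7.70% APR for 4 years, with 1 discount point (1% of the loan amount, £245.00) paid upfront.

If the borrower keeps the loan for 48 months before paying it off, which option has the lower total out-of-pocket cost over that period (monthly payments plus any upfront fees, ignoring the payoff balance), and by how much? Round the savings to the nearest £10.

Option 2 by £1,430

Option 1: monthly rate = 10.69%/12 = 0.0089083; payment = 24,500 × 0.0089083 / (1 − (1+0.0089083)^−48) = £629.53.
Option 2: at 7.70% the monthly rate is 0.0064167, so the payment is 24,500 × 0.0064167 / (1 − 1.0064167^−48) = £594.67.
Over 48 months: Option 1 costs 48 × £629.53 = £30,217.44; Option 2 costs 48 × £594.67 + £245.00 = £28,789.16.
Option 2 is cheaper by £30,217.44 − £28,789.16 = £1,428.28.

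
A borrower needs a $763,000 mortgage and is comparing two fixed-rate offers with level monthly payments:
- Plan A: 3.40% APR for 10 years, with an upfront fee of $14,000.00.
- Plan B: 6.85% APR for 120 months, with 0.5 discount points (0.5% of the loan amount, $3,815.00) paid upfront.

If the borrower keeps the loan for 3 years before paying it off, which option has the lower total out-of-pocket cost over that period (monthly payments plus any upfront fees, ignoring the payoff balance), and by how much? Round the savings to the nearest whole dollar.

Plan A: monthly rate = 3.4%/12 = 0.0028333; payment = 763,000 × 0.0028333 / (1 − (1+0.0028333)^−120) = $7,509.30.
Plan B: at 6.85% the monthly rate is 0.0057083, so the payment is 763,000 × 0.0057083 / (1 − 1.0057083^−120) = $8,800.20.
Over 36 months: Plan A costs 36 × $7,509.30 + $14,000.00 = $284,334.80; Plan B costs 36 × $8,800.20 + $3,815.00 = $320,622.20.
Plan A is cheaper by $320,622.20 − $284,334.80 = $36,287.40.

Plan A by $36,287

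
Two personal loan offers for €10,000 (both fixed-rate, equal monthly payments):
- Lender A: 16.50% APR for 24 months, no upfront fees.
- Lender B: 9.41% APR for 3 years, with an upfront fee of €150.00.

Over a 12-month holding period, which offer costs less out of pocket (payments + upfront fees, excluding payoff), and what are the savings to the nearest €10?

Lender B by €1,920

Lender A: at 16.50% the monthly rate is 0.0137500, so the payment is 10,000 × 0.0137500 / (1 − 1.0137500^−24) = €492.02.
Lender B: monthly rate = 9.41%/12 = 0.0078417; payment = 10,000 × 0.0078417 / (1 − (1+0.0078417)^−36) = €319.91.
Over 12 months: Lender A costs 12 × €492.02 = €5,904.24; Lender B costs 12 × €319.91 + €150.00 = €3,988.92.
Lender B is cheaper by €5,904.24 − €3,988.92 = €1,915.32.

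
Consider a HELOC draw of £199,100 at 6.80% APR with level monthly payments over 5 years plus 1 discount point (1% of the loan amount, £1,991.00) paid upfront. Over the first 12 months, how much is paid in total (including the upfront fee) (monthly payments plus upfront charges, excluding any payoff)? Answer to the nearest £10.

At 6.80% the monthly rate is 0.0056667, so the payment is 199,100 × 0.0056667 / (1 − 1.0056667^−60) = £3,923.66.
Total outlay = 12 × £3,923.66 + £1,991.00 = £49,074.92.

£49,070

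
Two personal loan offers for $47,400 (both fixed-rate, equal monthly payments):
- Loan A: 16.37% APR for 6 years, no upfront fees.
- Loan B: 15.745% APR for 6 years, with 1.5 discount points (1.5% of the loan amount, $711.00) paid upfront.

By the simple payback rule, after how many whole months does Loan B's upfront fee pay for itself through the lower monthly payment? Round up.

Loan A: at 16.37% the monthly rate is 0.0136417, so the payment is 47,400 × 0.0136417 / (1 − 1.0136417^−72) = $1,037.87.
Loan B: monthly rate = 15.745%/12 = 0.0131208; payment = 47,400 × 0.0131208 / (1 − (1+0.0131208)^−72) = $1,021.55.
Monthly savings = $1,037.87 − $1,021.55 = $16.32.
Break-even = $711.00 / $16.32 = 43.57 → 44 months.

44 months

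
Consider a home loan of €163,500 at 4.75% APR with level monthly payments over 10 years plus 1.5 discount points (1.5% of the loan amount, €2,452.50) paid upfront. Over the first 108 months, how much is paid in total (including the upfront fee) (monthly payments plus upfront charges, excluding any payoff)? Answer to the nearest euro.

€187,593

Monthly rate = 4.75%/12 = 0.0039583; payment = 163,500 × 0.0039583 / (1 − (1+0.0039583)^−120) = €1,714.26.
Total outlay = 108 × €1,714.26 + €2,452.50 = €187,592.58.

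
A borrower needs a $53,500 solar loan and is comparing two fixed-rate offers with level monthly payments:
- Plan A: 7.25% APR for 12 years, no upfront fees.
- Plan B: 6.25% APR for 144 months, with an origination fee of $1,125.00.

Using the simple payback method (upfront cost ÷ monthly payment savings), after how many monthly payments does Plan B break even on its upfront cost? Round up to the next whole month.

Plan A: monthly rate = 7.25%/12 = 0.0060417; payment = 53,500 × 0.0060417 / (1 − (1+0.0060417)^−144) = $557.34.
Plan B: monthly rate = 6.25%/12 = 0.0052083; payment = 53,500 × 0.0052083 / (1 − (1+0.0052083)^−144) = $529.03.
Monthly savings = $557.34 − $529.03 = $28.31.
Break-even = $1,125.00 / $28.31 = 39.74 → 40 months.

40 months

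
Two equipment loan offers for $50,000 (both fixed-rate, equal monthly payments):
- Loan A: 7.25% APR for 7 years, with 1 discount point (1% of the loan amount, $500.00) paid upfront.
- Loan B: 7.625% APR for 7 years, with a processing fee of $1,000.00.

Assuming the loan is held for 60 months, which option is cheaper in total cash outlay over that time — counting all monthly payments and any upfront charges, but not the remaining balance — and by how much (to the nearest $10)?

Loan A by $1,050

Loan A: monthly rate = 7.25%/12 = 0.0060417; payment = 50,000 × 0.0060417 / (1 − (1+0.0060417)^−84) = $760.76.
Loan B: monthly rate = 7.625%/12 = 0.0063542; payment = 50,000 × 0.0063542 / (1 − (1+0.0063542)^−84) = $770.00.
Over 60 months: Loan A costs 60 × $760.76 + $500.00 = $46,145.60; Loan B costs 60 × $770.00 + $1,000.00 = $47,200.00.
Loan A is cheaper by $47,200.00 − $46,145.60 = $1,054.40.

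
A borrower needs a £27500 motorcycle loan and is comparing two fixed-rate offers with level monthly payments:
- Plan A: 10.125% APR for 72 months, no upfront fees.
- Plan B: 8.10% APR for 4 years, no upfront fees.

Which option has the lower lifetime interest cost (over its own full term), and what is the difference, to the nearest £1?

Plan B by £4,519

Plan A: at 10.125% the monthly rate is 0.0084375, so the payment is 27,500 × 0.0084375 / (1 − 1.0084375^−72) = £511.20.
Total interest on Plan A = 72 × £511.20 − £27,500 = £9,306.40.
Plan B: monthly rate = 8.1%/12 = 0.0067500; payment = 27,500 × 0.0067500 / (1 − (1+0.0067500)^−48) = £672.65.
Total interest on Plan B = 48 × £672.65 − £27,500 = £4,787.20.
Plan B is lower by £4,519.20.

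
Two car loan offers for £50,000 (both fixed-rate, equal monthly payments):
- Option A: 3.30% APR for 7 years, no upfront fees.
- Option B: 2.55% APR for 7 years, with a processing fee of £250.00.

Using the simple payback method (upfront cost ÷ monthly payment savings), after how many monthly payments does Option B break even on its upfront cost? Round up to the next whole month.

Option A: monthly rate = 3.3%/12 = 0.0027500; payment = 50,000 × 0.0027500 / (1 − (1+0.0027500)^−84) = £667.45.
Option B: at 2.55% the monthly rate is 0.0021250, so the payment is 50,000 × 0.0021250 / (1 − 1.0021250^−84) = £650.57.
Monthly savings = £667.45 − £650.57 = £16.88.
Break-even = £250.00 / £16.88 = 14.81 → 15 months.

15 months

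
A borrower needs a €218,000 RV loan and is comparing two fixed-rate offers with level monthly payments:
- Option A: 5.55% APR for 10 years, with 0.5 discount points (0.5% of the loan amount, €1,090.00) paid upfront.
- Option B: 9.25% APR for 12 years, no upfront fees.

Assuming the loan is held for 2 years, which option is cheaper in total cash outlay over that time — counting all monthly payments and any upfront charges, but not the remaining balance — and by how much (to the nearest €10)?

Option A: at 5.55% the monthly rate is 0.0046250, so the payment is 218,000 × 0.0046250 / (1 − 1.0046250^−120) = €2,371.28.
Option B: at 9.25% the monthly rate is 0.0077083, so the payment is 218,000 × 0.0077083 / (1 − 1.0077083^−144) = €2,511.70.
Over 24 months: Option A costs 24 × €2,371.28 + €1,090.00 = €58,000.72; Option B costs 24 × €2,511.70 = €60,280.80.
Option A is cheaper by €60,280.80 − €58,000.72 = €2,280.08.

Option A by €2,280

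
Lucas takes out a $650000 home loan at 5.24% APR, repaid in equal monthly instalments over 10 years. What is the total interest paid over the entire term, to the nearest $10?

$186,490

Monthly rate = 5.24%/12 = 0.0043667; payment = 650,000 × 0.0043667 / (1 − (1+0.0043667)^−120) = $6,970.76.
Total paid = 120 × $6,970.76 = $836,491.20; interest = $836,491.20 − $650,000 = $186,491.20.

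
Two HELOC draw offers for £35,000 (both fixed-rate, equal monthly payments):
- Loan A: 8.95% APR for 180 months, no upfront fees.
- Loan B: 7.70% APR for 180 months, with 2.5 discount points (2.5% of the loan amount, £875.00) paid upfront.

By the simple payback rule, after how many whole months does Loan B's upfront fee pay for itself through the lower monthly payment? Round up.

35 months

Loan A: at 8.95% the monthly rate is 0.0074583, so the payment is 35,000 × 0.0074583 / (1 − 1.0074583^−180) = £353.95.
Loan B: monthly rate = 7.7%/12 = 0.0064167; payment = 35,000 × 0.0064167 / (1 − (1+0.0064167)^−180) = £328.44.
Monthly savings = £353.95 − £328.44 = £25.51.
Break-even = £875.00 / £25.51 = 34.30 → 35 months.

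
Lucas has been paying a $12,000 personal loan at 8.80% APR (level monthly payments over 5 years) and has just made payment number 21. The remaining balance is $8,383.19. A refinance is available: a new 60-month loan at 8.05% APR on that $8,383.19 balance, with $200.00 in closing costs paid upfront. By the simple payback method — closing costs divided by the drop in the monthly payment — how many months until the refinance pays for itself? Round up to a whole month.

3 months

Current payment = 12,000 × 8.8%/12 / (1 − (1+0.0073333)^−60) = $247.94.
Refinanced payment = 8,383.19 × 0.0067083 / (1 − (1+0.0067083)^−60) = $170.18.
Monthly savings = $247.94 − $170.18 = $77.76.
Break-even = $200.00 / $77.76 = 2.57 → 3 months.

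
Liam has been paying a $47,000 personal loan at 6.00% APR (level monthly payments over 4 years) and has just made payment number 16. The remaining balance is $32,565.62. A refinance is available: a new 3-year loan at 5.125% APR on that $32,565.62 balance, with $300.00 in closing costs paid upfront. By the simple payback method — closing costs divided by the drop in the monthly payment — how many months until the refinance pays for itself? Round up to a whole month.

Current payment = 47,000 × 6%/12 / (1 − (1+0.0050000)^−48) = $1,103.80.
Refinanced payment = 32,565.62 × 0.0042708 / (1 − (1+0.0042708)^−36) = $977.85.
Monthly savings = $1,103.80 − $977.85 = $125.95.
Break-even = $300.00 / $125.95 = 2.38 → 3 months.

3 months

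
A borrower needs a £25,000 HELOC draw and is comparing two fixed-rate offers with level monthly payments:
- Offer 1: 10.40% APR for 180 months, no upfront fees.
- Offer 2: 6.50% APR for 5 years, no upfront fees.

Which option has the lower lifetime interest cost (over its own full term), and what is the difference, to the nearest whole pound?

Offer 2 by £20,115

Offer 1: monthly rate = 10.4%/12 = 0.0086667; payment = 25,000 × 0.0086667 / (1 − (1+0.0086667)^−180) = £274.80.
Total interest on Offer 1 = 180 × £274.80 − £25,000 = £24,464.00.
Offer 2: at 6.50% the monthly rate is 0.0054167, so the payment is 25,000 × 0.0054167 / (1 − 1.0054167^−60) = £489.15.
Total interest on Offer 2 = 60 × £489.15 − £25,000 = £4,349.00.
Offer 2 is lower by £20,115.00.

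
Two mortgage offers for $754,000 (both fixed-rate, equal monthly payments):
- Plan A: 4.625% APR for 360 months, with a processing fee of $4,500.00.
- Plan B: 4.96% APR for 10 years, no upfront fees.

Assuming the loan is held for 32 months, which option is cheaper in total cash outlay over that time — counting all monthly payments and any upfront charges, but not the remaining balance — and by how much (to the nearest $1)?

Plan A: monthly rate = 4.625%/12 = 0.0038542; payment = 754,000 × 0.0038542 / (1 − (1+0.0038542)^−360) = $3,876.61.
Plan B: monthly rate = 4.96%/12 = 0.0041333; payment = 754,000 × 0.0041333 / (1 − (1+0.0041333)^−120) = $7,982.61.
Over 32 months: Plan A costs 32 × $3,876.61 + $4,500.00 = $128,551.52; Plan B costs 32 × $7,982.61 = $255,443.52.
Plan A is cheaper by $255,443.52 − $128,551.52 = $126,892.00.

Plan A by $126,892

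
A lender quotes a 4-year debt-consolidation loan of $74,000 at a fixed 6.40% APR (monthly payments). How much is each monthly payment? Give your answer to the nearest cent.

$1,751.50

At 6.40% the monthly rate is 0.0053333, so the payment is 74,000 × 0.0053333 / (1 − 1.0053333^−48) = $1,751.50.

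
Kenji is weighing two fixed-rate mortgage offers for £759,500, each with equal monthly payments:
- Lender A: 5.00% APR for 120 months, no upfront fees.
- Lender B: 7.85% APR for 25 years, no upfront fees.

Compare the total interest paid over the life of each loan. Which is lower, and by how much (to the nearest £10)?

Lender A by £769,320

Lender A: at 5.00% the monthly rate is 0.0041667, so the payment is 759,500 × 0.0041667 / (1 − 1.0041667^−120) = £8,055.68.
Total interest on Lender A = 120 × £8,055.68 − £759,500 = £207,181.60.
Lender B: at 7.85% the monthly rate is 0.0065417, so the payment is 759,500 × 0.0065417 / (1 − 1.0065417^−300) = £5,786.68.
Total interest on Lender B = 300 × £5,786.68 − £759,500 = £976,504.00.
Lender A is lower by £769,322.40.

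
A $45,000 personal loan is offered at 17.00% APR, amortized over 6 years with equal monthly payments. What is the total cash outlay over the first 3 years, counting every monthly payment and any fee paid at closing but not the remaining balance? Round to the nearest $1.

Monthly rate = 17%/12 = 0.0141667; payment = 45,000 × 0.0141667 / (1 − (1+0.0141667)^−72) = $1,001.08.
Total outlay = 36 × $1,001.08 = $36,038.88.

$36,039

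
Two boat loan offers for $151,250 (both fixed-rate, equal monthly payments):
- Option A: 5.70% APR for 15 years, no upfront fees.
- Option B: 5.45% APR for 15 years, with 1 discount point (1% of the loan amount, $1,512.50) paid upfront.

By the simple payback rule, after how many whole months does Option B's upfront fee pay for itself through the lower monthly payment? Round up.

76 months

Option A: monthly rate = 5.7%/12 = 0.0047500; payment = 151,250 × 0.0047500 / (1 − (1+0.0047500)^−180) = $1,251.95.
Option B: monthly rate = 5.45%/12 = 0.0045417; payment = 151,250 × 0.0045417 / (1 − (1+0.0045417)^−180) = $1,231.83.
Monthly savings = $1,251.95 − $1,231.83 = $20.12.
Break-even = $1,512.50 / $20.12 = 75.17 → 76 months.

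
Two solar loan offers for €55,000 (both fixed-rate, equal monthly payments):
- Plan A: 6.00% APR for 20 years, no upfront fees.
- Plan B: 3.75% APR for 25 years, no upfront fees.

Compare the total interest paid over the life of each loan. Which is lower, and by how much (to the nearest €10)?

Plan B by €9,740

Plan A: at 6.00% the monthly rate is 0.0050000, so the payment is 55,000 × 0.0050000 / (1 − 1.0050000^−240) = €394.04.
Total interest on Plan A = 240 × €394.04 − €55,000 = €39,569.60.
Plan B: monthly rate = 3.75%/12 = 0.0031250; payment = 55,000 × 0.0031250 / (1 − (1+0.0031250)^−300) = €282.77.
Total interest on Plan B = 300 × €282.77 − €55,000 = €29,831.00.
Plan B is lower by €9,738.60.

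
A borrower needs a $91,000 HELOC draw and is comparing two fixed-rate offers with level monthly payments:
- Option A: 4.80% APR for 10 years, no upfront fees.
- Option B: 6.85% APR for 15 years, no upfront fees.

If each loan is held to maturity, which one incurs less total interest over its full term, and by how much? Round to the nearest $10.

Option A: at 4.80% the monthly rate is 0.0040000, so the payment is 91,000 × 0.0040000 / (1 − 1.0040000^−120) = $956.32.
Total interest on Option A = 120 × $956.32 − $91,000 = $23,758.40.
Option B: at 6.85% the monthly rate is 0.0057083, so the payment is 91,000 × 0.0057083 / (1 − 1.0057083^−180) = $810.32.
Total interest on Option B = 180 × $810.32 − $91,000 = $54,857.60.
Option A is lower by $31,099.20.

Option A by $31,100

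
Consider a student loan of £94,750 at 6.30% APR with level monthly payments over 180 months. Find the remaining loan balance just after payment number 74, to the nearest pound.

£66,124

With monthly rate i = 6.3%/12 = 0.0052500, the balance after k of n payments is P · [(1+i)^n − (1+i)^k] / [(1+i)^n − 1].
(1+0.0052500)^180 = 2.56646130 and (1+0.0052500)^74 = 1.47326900, so the balance is 94,750 × (2.56646130 − 1.47326900) / (2.56646130 − 1) = £66,123.54.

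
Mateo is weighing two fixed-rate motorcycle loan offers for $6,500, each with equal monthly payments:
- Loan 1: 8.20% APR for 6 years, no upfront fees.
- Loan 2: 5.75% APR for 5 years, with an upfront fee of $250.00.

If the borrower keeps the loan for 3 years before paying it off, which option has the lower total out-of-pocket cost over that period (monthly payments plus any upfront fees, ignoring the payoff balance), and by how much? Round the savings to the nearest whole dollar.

Loan 1: at 8.20% the monthly rate is 0.0068333, so the payment is 6,500 × 0.0068333 / (1 − 1.0068333^−72) = $114.60.
Loan 2: at 5.75% the monthly rate is 0.0047917, so the payment is 6,500 × 0.0047917 / (1 − 1.0047917^−60) = $124.91.
Over 36 months: Loan 1 costs 36 × $114.60 = $4,125.60; Loan 2 costs 36 × $124.91 + $250.00 = $4,746.76.
Loan 1 is cheaper by $4,746.76 − $4,125.60 = $621.16.

Loan 1 by $621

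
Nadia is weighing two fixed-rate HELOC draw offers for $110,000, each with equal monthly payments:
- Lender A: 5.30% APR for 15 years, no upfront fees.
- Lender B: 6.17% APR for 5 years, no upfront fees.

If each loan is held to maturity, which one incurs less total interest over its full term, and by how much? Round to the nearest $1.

Lender B by $31,570

Lender A: monthly rate = 5.3%/12 = 0.0044167; payment = 110,000 × 0.0044167 / (1 − (1+0.0044167)^−180) = $887.16.
Total interest on Lender A = 180 × $887.16 − $110,000 = $49,688.80.
Lender B: at 6.17% the monthly rate is 0.0051417, so the payment is 110,000 × 0.0051417 / (1 − 1.0051417^−60) = $2,135.31.
Total interest on Lender B = 60 × $2,135.31 − $110,000 = $18,118.60.
Lender B is lower by $31,570.20.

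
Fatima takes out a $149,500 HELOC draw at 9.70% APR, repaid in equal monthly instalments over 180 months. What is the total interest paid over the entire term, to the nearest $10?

$134,760

At 9.70% the monthly rate is 0.0080833, so the payment is 149,500 × 0.0080833 / (1 − 1.0080833^−180) = $1,579.21.
Total paid = 180 × $1,579.21 = $284,257.80; interest = $284,257.80 − $149,500 = $134,757.80.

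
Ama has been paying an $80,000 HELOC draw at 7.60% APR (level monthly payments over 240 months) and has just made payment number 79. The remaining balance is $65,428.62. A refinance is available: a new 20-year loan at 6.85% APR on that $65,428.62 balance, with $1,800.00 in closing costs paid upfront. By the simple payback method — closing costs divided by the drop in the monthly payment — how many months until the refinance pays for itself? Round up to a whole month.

13 months

Current payment = 80,000 × 7.6%/12 / (1 − (1+0.0063333)^−240) = $649.38.
Refinanced payment = 65,428.62 × 0.0057083 / (1 − (1+0.0057083)^−240) = $501.39.
Monthly savings = $649.38 − $501.39 = $147.99.
Break-even = $1,800.00 / $147.99 = 12.16 → 13 months.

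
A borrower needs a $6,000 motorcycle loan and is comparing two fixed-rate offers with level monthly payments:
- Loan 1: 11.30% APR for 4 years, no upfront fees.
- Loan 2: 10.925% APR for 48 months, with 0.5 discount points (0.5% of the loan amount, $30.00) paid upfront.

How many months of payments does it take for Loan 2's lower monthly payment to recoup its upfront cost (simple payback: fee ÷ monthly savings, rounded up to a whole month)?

28 months

Loan 1: at 11.30% the monthly rate is 0.0094167, so the payment is 6,000 × 0.0094167 / (1 − 1.0094167^−48) = $155.95.
Loan 2: monthly rate = 10.925%/12 = 0.0091042; payment = 6,000 × 0.0091042 / (1 − (1+0.0091042)^−48) = $154.85.
Monthly savings = $155.95 − $154.85 = $1.10.
Break-even = $30.00 / $1.10 = 27.27 → 28 months.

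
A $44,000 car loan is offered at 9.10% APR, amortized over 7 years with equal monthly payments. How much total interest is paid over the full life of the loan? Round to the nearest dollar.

$15,653

Monthly rate = 9.1%/12 = 0.0075833; payment = 44,000 × 0.0075833 / (1 − (1+0.0075833)^−84) = $710.15.
Total paid = 84 × $710.15 = $59,652.60; interest = $59,652.60 − $44,000 = $15,652.60.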